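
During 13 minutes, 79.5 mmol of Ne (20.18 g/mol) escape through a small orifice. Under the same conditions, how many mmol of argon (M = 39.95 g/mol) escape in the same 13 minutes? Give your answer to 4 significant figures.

56.50 mmol

Using Graham's law: rate_Ar/rate_Ne = √(M_Ne/M_Ar) = √(20.18/39.95) = √0.5051 = 0.7107.
So the amount for Ar is 79.5 × 0.7107 = 56.50 mmol.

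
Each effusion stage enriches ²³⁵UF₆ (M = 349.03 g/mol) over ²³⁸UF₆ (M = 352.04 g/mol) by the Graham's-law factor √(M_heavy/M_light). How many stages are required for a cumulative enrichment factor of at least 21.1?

711

Per stage α = (352.04/349.03)^(1/2) = 1.00862^0.5, giving ln α = 0.004293.
Need α^N ≥ 21.1 ⇒ N ≥ ln(21.1) / ln α = 3.049 / 0.004293 = 710.21.
Rounding up, N = 711 stages.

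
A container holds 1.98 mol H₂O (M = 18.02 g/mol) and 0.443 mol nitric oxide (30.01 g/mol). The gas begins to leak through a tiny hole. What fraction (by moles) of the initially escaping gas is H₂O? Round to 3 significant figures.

Each component's effusion rate ∝ (its partial pressure)·(1/√M) ∝ n_i/√M_i.
So x_H₂O in the escaping gas = (n_H₂O/√M_H₂O) / Σ(n_i/√M_i)
= (1.98/√18.02) / (1.98/√18.02 + 0.443/√30.01) = 0.4664/(0.4664 + 0.08087) = 0.852.

0.852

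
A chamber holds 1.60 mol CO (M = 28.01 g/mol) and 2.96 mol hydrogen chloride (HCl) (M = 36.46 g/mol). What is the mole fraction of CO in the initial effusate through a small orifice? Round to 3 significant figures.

0.381

The effusion rate of species i is ∝ p_i/√M_i ∝ n_i/√M_i.
x_CO(eff) = (n_CO/√M_CO) / (n_CO/√M_CO + n_HCl/√M_HCl)
= (1.60/√28.01) / (1.60/√28.01 + 2.96/√36.46) = 0.3023/(0.3023 + 0.4902) = 0.381.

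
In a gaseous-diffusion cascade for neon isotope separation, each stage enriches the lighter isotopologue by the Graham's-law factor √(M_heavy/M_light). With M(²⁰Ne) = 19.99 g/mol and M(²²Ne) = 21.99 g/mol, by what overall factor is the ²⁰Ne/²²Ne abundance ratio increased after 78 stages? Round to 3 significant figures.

41.2

Each stage multiplies the ratio by α = √(21.99/19.99), so after 78 stages the overall factor is α^78 = (21.99/19.99)^(78/2).
= 1.10005^39 = 41.2.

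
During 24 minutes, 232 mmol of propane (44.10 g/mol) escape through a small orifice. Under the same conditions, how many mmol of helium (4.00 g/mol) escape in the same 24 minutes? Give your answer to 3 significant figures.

Using Graham's law: rate_He/rate_C₃H₈ = √(M_C₃H₈/M_He) = √(44.10/4.00) = √11.03 = 3.320.
So the amount for He is 232 × 3.320 = 770 mmol.

770 mmol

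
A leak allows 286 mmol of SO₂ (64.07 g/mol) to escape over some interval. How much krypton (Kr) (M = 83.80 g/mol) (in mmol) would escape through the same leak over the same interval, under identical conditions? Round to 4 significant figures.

Using Graham's law: rate_Kr/rate_SO₂ = √(M_SO₂/M_Kr) = √(64.07/83.80) = √0.7646 = 0.8744.
So the amount for Kr is 286 × 0.8744 = 250.1 mmol.

250.1 mmol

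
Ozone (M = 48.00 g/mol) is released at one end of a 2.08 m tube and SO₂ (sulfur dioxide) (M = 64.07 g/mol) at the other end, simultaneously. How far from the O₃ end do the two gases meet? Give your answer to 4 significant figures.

1.115 m

Graham's law gives d_O₃/d_SO₂ = rate_O₃/rate_SO₂ = √(M_SO₂/M_O₃) = √(64.07/48.00) = 1.155.
With d_O₃ + d_SO₂ = 2.08 m, d_SO₂ = 2.08/(1 + 1.155) = 0.9650 m.
d_O₃ = 2.08 − 0.9650 = 1.115 m.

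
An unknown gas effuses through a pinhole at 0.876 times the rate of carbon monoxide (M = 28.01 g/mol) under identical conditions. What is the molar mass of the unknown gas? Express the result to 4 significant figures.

By Graham's law, rate_X/rate_CO = √(M_CO/M_X).
0.876 = √(28.01/M_X)
M_X = 28.01 / 0.876² = 28.01 / 0.7674 = 36.50 g/mol

36.50 g/mol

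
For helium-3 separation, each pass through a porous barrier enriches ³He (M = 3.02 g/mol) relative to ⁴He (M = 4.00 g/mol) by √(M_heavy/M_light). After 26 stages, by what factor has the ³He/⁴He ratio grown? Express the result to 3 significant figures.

Overall factor = α^26 with α = √(4.00/3.02), i.e. (4.00/3.02)^(26/2).
= 1.32450^13 = 38.6.

38.6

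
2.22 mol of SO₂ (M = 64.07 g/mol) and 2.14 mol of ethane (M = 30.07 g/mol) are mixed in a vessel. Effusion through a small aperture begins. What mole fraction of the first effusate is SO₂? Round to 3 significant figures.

0.415

Effusion rate of each component ∝ n_i/√M_i (partial pressure × 1/√M).
x_SO₂(eff) = (n_SO₂/√M_SO₂) / (n_SO₂/√M_SO₂ + n_C₂H₆/√M_C₂H₆)
= (2.22/√64.07) / (2.22/√64.07 + 2.14/√30.07) = 0.2773/(0.2773 + 0.3903) = 0.415.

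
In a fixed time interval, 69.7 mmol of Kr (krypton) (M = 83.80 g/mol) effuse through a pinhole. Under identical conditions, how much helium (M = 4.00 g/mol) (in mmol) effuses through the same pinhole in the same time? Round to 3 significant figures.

By Graham's law, rate_He/rate_Kr = √(M_Kr/M_He) = √(83.80/4.00) = √20.95 = 4.577.
So the amount for He is 69.7 × 4.577 = 319 mmol.

319 mmol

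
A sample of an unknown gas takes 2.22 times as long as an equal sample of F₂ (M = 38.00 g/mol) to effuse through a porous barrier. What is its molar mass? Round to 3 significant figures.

Since effusion rate ∝ 1/√M, t_X/t_F₂ = √(M_X/M_F₂).
2.22 = √(M_X/38.00)
M_X = 38.00 × 2.22² = 38.00 × 4.928 = 187 g/mol

187 g/mol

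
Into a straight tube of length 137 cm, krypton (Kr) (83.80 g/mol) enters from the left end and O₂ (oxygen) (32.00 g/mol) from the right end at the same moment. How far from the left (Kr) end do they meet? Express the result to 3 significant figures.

52.3 cm

In equal time, each gas travels a distance ∝ its rate ∝ 1/√M, so d_Kr/d_O₂ = √(M_O₂/M_Kr) = √(32.00/83.80) = 0.6179.
With d_Kr + d_O₂ = 137 cm, d_O₂ = 137/(1 + 0.6179) = 84.68 cm.
d_Kr = 137 − 84.68 = 52.3 cm.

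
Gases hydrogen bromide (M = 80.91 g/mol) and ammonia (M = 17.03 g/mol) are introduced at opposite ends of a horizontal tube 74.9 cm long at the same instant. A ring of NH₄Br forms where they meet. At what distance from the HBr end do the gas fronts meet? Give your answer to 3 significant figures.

In equal time, each gas travels a distance ∝ its rate ∝ 1/√M, so d_HBr/d_NH₃ = √(M_NH₃/M_HBr) = √(17.03/80.91) = 0.4588.
With d_HBr + d_NH₃ = 74.9 cm, d_NH₃ = 74.9/(1 + 0.4588) = 51.34 cm.
d_HBr = 74.9 − 51.34 = 23.6 cm.

23.6 cm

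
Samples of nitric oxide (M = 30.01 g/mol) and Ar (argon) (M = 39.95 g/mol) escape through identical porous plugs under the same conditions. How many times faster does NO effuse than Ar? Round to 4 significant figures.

Graham's law gives rate_NO/rate_Ar = √(M_Ar/M_NO) = √(39.95/30.01) = √1.331 = 1.154.

1.154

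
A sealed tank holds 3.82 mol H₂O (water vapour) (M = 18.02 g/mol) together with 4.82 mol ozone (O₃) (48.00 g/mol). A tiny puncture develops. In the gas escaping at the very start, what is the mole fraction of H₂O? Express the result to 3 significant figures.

Effusion rate of each component ∝ n_i/√M_i (partial pressure × 1/√M).
Mole fraction of H₂O in the effusate = (n_H₂O/√M_H₂O) / (n_H₂O/√M_H₂O + n_O₃/√M_O₃)
= (3.82/√18.02) / (3.82/√18.02 + 4.82/√48.00) = 0.8999/(0.8999 + 0.6957) = 0.564.

0.564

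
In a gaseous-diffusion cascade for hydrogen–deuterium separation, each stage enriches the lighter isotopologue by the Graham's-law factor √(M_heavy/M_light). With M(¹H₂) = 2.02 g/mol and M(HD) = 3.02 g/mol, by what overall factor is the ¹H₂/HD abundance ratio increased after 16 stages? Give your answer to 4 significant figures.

After 16 stages the ratio has grown by (√(3.02/2.02))^16 = (3.02/2.02)^(16/2).
= 1.49505^8 = 24.96.

24.96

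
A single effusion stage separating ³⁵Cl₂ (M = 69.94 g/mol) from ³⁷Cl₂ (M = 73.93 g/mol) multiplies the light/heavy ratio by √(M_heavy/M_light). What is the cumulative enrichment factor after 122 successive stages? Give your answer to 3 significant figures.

29.5

Each stage multiplies the ratio by α = √(73.93/69.94), so after 122 stages the overall factor is α^122 = (73.93/69.94)^(122/2).
= 1.05705^61 = 29.5.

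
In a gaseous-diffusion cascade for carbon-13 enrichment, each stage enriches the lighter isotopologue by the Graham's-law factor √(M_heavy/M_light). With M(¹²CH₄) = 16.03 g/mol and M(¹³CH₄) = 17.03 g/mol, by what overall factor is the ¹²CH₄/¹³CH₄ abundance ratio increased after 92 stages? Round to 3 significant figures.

16.2

Overall factor = α^92 with α = √(17.03/16.03), i.e. (17.03/16.03)^(92/2).
= 1.06238^46 = 16.2.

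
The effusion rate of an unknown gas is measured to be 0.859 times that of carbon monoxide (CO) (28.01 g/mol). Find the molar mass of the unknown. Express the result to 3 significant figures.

38.0 g/mol

By Graham's law, rate_X/rate_CO = √(M_CO/M_X).
0.859 = √(28.01/M_X)
M_X = 28.01 / 0.859² = 28.01 / 0.7379 = 38.0 g/mol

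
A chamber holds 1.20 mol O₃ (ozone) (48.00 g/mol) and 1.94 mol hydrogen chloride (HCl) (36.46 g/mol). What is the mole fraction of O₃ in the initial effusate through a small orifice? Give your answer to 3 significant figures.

Effusion rate of each component ∝ n_i/√M_i (partial pressure × 1/√M).
x_O₃(eff) = (n_O₃/√M_O₃) / (n_O₃/√M_O₃ + n_HCl/√M_HCl)
= (1.20/√48.00) / (1.20/√48.00 + 1.94/√36.46) = 0.1732/(0.1732 + 0.3213) = 0.350.

0.350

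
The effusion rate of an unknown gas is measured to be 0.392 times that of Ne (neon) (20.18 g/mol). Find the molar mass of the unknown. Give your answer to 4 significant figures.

131.3 g/mol

From Graham's law, rate_X/rate_Ne = √(M_Ne/M_X).
0.392 = √(20.18/M_X)
M_X = 20.18 / 0.392² = 20.18 / 0.1537 = 131.3 g/mol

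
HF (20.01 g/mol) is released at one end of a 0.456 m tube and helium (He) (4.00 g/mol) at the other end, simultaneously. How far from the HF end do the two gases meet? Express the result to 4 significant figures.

0.1409 m

Distances travelled in equal time are proportional to diffusion rates, so d_HF/d_He = √(M_He/M_HF) = √(4.00/20.01) = 0.4471.
With d_HF + d_He = 0.456 m, d_He = 0.456/(1 + 0.4471) = 0.3151 m.
d_HF = 0.456 − 0.3151 = 0.1409 m.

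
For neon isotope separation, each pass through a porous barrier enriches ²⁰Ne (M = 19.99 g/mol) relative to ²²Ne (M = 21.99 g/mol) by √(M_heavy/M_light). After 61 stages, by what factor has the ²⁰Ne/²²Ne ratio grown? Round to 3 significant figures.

After 61 stages the ratio has grown by (√(21.99/19.99))^61 = (21.99/19.99)^(61/2).
= 1.10005^(61/2) = 18.3.

18.3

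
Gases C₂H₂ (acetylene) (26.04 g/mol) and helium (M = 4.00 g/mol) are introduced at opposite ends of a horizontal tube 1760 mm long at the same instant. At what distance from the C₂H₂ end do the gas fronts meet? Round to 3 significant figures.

496 mm

The fronts meet when d_C₂H₂ + d_He = L with d_C₂H₂/d_He = √(M_He/M_C₂H₂) (Graham's law). Here √(M_He/M_C₂H₂) = √(4.00/26.04) = 0.3919.
With d_C₂H₂ + d_He = 1760 mm, d_He = 1760/(1 + 0.3919) = 1264 mm.
d_C₂H₂ = 1760 − 1264 = 496 mm.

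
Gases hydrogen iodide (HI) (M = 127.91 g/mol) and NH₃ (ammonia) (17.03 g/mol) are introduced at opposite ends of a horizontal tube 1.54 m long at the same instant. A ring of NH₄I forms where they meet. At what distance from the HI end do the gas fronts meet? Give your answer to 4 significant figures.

Graham's law gives d_HI/d_NH₃ = rate_HI/rate_NH₃ = √(M_NH₃/M_HI) = √(17.03/127.91) = 0.3649.
With d_HI + d_NH₃ = 1.54 m, d_NH₃ = 1.54/(1 + 0.3649) = 1.128 m.
d_HI = 1.54 − 1.128 = 0.4117 m.

0.4117 m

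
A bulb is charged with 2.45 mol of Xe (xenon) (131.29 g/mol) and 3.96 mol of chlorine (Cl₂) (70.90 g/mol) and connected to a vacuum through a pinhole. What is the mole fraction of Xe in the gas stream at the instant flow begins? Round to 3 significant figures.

0.313

Effusion rate of each component ∝ n_i/√M_i (partial pressure × 1/√M).
x_Xe(eff) = (n_Xe/√M_Xe) / (n_Xe/√M_Xe + n_Cl₂/√M_Cl₂)
= (2.45/√131.29) / (2.45/√131.29 + 3.96/√70.90) = 0.2138/(0.2138 + 0.4703) = 0.313.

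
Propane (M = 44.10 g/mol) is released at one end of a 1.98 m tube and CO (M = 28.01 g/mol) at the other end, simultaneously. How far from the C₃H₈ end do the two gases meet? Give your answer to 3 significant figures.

0.878 m

Graham's law gives d_C₃H₈/d_CO = rate_C₃H₈/rate_CO = √(M_CO/M_C₃H₈) = √(28.01/44.10) = 0.7970.
With d_C₃H₈ + d_CO = 1.98 m, d_CO = 1.98/(1 + 0.7970) = 1.102 m.
d_C₃H₈ = 1.98 − 1.102 = 0.878 m.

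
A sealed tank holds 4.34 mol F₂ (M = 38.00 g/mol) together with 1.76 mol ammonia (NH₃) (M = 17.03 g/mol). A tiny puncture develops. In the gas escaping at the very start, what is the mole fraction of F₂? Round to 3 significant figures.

Each component's effusion rate ∝ (its partial pressure)·(1/√M) ∝ n_i/√M_i.
Mole fraction of F₂ in the effusate = (n_F₂/√M_F₂) / (n_F₂/√M_F₂ + n_NH₃/√M_NH₃)
= (4.34/√38.00) / (4.34/√38.00 + 1.76/√17.03) = 0.7040/(0.7040 + 0.4265) = 0.623.

0.623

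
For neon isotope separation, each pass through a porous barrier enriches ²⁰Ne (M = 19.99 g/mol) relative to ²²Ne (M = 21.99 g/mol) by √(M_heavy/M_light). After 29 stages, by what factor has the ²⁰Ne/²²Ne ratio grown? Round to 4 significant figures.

3.985

After 29 stages the ratio has grown by (√(21.99/19.99))^29 = (21.99/19.99)^(29/2).
= 1.10005^(29/2) = 3.985.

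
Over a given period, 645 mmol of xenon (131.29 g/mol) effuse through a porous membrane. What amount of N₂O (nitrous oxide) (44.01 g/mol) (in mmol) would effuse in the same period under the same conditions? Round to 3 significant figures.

1110 mmol

Graham's law gives rate_N₂O/rate_Xe = √(M_Xe/M_N₂O) = √(131.29/44.01) = √2.983 = 1.727.
So the amount for N₂O is 645 × 1.727 = 1110 mmol.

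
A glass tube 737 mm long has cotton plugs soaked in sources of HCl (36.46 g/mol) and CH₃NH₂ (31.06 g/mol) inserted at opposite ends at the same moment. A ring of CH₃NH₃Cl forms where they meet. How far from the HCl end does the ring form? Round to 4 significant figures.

Graham's law gives d_HCl/d_CH₃NH₂ = rate_HCl/rate_CH₃NH₂ = √(M_CH₃NH₂/M_HCl) = √(31.06/36.46) = 0.9230.
With d_HCl + d_CH₃NH₂ = 737 mm, d_CH₃NH₂ = 737/(1 + 0.9230) = 383.3 mm.
d_HCl = 737 − 383.3 = 353.7 mm.

353.7 mm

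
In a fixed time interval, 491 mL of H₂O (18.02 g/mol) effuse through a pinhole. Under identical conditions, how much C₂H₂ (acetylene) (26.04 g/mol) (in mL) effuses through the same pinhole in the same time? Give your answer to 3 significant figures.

408 mL

Graham's law gives rate_C₂H₂/rate_H₂O = √(M_H₂O/M_C₂H₂) = √(18.02/26.04) = √0.6920 = 0.8319.
So the volume for C₂H₂ is 491 × 0.8319 = 408 mL.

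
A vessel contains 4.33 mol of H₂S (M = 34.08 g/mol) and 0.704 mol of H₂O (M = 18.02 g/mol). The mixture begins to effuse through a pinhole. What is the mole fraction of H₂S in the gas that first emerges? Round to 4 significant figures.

0.8173

Rate_i ∝ x_i/√M_i (Graham's law weighted by mole fraction), so the effusate composition follows n_i/√M_i.
Mole fraction of H₂S in the effusate = (n_H₂S/√M_H₂S) / (n_H₂S/√M_H₂S + n_H₂O/√M_H₂O)
= (4.33/√34.08) / (4.33/√34.08 + 0.704/√18.02) = 0.7417/(0.7417 + 0.1658) = 0.8173.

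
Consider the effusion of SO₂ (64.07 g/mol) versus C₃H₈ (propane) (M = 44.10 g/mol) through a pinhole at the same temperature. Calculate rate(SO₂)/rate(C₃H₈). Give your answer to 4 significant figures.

By Graham's law, rate_SO₂/rate_C₃H₈ = √(M_C₃H₈/M_SO₂) = √(44.10/64.07) = √0.6883 = 0.8296.

0.8296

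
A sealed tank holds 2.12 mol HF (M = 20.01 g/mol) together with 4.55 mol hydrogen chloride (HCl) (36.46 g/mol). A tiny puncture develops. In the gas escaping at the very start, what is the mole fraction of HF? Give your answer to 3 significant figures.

The effusion rate of species i is ∝ p_i/√M_i ∝ n_i/√M_i.
x_HF(eff) = (n_HF/√M_HF) / (n_HF/√M_HF + n_HCl/√M_HCl)
= (2.12/√20.01) / (2.12/√20.01 + 4.55/√36.46) = 0.4739/(0.4739 + 0.7535) = 0.386.

0.386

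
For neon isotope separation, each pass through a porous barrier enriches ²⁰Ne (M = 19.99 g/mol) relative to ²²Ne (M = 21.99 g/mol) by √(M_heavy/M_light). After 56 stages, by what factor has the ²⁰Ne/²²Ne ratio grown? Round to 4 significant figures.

Each stage multiplies the ratio by α = √(21.99/19.99), so after 56 stages the overall factor is α^56 = (21.99/19.99)^(56/2).
= 1.10005^28 = 14.44.

14.44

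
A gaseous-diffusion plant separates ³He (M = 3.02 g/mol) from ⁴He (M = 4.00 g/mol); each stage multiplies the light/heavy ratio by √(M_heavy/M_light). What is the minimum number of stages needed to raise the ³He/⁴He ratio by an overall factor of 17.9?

21

Single-stage factor α = √(4.00/3.02), so ln α = ½ ln(1.32450) = 0.1405.
Need α^N ≥ 17.9 ⇒ N ≥ ln(17.9) / ln α = 2.885 / 0.1405 = 20.53.
Rounding up, N = 21 stages.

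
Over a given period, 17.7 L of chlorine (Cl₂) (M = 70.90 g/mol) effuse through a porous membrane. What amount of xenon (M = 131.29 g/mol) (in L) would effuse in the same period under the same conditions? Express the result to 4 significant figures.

13.01 L

By Graham's law, rate_Xe/rate_Cl₂ = √(M_Cl₂/M_Xe) = √(70.90/131.29) = √0.5400 = 0.7349.
So the volume for Xe is 17.7 × 0.7349 = 13.01 L.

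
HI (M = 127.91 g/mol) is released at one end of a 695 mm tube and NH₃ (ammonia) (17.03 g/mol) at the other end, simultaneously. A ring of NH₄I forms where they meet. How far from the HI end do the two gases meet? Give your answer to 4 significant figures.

185.8 mm

Distances travelled in equal time are proportional to diffusion rates, so d_HI/d_NH₃ = √(M_NH₃/M_HI) = √(17.03/127.91) = 0.3649.
With d_HI + d_NH₃ = 695 mm, d_NH₃ = 695/(1 + 0.3649) = 509.2 mm.
d_HI = 695 − 509.2 = 185.8 mm.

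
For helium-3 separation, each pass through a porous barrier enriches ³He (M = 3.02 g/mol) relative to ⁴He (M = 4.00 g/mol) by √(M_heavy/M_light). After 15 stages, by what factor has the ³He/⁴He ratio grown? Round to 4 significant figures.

The single-stage factor is √(M_heavy/M_light), so 15 stages give [√(4.00/3.02)]^15 = (4.00/3.02)^(15/2).
= 1.32450^(15/2) = 8.230.

8.230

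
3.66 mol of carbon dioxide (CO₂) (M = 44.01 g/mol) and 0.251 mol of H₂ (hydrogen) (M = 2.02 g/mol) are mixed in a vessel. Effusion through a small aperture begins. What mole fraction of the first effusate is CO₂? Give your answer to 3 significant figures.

Each component's effusion rate ∝ (its partial pressure)·(1/√M) ∝ n_i/√M_i.
So x_CO₂ in the escaping gas = (n_CO₂/√M_CO₂) / Σ(n_i/√M_i)
= (3.66/√44.01) / (3.66/√44.01 + 0.251/√2.02) = 0.5517/(0.5517 + 0.1766) = 0.758.

0.758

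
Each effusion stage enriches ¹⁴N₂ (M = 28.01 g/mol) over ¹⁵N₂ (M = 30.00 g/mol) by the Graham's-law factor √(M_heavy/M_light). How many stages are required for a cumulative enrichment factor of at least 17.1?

83

With α = √(30.00/28.01) per stage, ln α = ½ ln(1.07105) = 0.03432.
Need α^N ≥ 17.1 ⇒ N ≥ ln(17.1) / ln α = 2.839 / 0.03432 = 82.73.
Minimum whole number of stages: N = 83.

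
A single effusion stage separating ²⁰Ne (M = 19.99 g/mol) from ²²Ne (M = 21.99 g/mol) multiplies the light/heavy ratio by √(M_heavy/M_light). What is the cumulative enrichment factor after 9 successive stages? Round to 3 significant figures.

Overall factor = α^9 with α = √(21.99/19.99), i.e. (21.99/19.99)^(9/2).
= 1.10005^(9/2) = 1.54.

1.54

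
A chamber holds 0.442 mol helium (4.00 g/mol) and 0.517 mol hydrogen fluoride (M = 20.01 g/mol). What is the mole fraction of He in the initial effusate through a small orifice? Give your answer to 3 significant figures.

Rate_i ∝ x_i/√M_i (Graham's law weighted by mole fraction), so the effusate composition follows n_i/√M_i.
x_He(eff) = (n_He/√M_He) / (n_He/√M_He + n_HF/√M_HF)
= (0.442/√4.00) / (0.442/√4.00 + 0.517/√20.01) = 0.2210/(0.2210 + 0.1156) = 0.657.

0.657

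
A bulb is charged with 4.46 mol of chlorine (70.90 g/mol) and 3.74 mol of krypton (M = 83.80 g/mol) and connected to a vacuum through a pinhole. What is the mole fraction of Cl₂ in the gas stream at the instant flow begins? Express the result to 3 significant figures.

0.565

Effusion rate of each component ∝ n_i/√M_i (partial pressure × 1/√M).
x_Cl₂(eff) = (n_Cl₂/√M_Cl₂) / (n_Cl₂/√M_Cl₂ + n_Kr/√M_Kr)
= (4.46/√70.90) / (4.46/√70.90 + 3.74/√83.80) = 0.5297/(0.5297 + 0.4086) = 0.565.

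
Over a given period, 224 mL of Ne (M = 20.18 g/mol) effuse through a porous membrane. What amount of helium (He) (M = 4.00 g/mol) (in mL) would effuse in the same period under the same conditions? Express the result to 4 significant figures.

503.1 mL

From Graham's law, rate_He/rate_Ne = √(M_Ne/M_He) = √(20.18/4.00) = √5.045 = 2.246.
So the volume for He is 224 × 2.246 = 503.1 mL.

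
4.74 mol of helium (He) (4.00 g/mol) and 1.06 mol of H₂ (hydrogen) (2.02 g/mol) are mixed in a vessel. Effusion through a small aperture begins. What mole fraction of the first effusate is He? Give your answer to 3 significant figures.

Effusion rate of each component ∝ n_i/√M_i (partial pressure × 1/√M).
Mole fraction of He in the effusate = (n_He/√M_He) / (n_He/√M_He + n_H₂/√M_H₂)
= (4.74/√4.00) / (4.74/√4.00 + 1.06/√2.02) = 2.370/(2.370 + 0.7458) = 0.761.

0.761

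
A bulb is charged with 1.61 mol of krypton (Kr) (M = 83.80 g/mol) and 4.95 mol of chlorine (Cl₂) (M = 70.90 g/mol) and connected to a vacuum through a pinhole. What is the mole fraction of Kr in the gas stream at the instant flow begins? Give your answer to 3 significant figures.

The effusion rate of species i is ∝ p_i/√M_i ∝ n_i/√M_i.
x_Kr(eff) = (n_Kr/√M_Kr) / (n_Kr/√M_Kr + n_Cl₂/√M_Cl₂)
= (1.61/√83.80) / (1.61/√83.80 + 4.95/√70.90) = 0.1759/(0.1759 + 0.5879) = 0.230.

0.230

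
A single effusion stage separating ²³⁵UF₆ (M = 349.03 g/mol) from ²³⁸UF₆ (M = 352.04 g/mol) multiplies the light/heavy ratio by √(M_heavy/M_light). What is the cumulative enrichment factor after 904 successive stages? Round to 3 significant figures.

48.5

Each stage multiplies the ratio by α = √(352.04/349.03), so after 904 stages the overall factor is α^904 = (352.04/349.03)^(904/2).
= 1.00862^452 = 48.5.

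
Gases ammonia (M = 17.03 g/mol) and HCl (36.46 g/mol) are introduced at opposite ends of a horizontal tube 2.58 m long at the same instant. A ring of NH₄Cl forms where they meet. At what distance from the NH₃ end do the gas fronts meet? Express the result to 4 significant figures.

Graham's law gives d_NH₃/d_HCl = rate_NH₃/rate_HCl = √(M_HCl/M_NH₃) = √(36.46/17.03) = 1.463.
With d_NH₃ + d_HCl = 2.58 m, d_HCl = 2.58/(1 + 1.463) = 1.047 m.
d_NH₃ = 2.58 − 1.047 = 1.533 m.

1.533 m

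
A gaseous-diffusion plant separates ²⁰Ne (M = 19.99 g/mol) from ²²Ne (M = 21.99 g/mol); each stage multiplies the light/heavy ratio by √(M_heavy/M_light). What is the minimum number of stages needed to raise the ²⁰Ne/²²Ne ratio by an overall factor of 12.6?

Per stage α = (21.99/19.99)^(1/2) = 1.10005^0.5, giving ln α = 0.04768.
Need α^N ≥ 12.6 ⇒ N ≥ ln(12.6) / ln α = 2.534 / 0.04768 = 53.14.
So at least 54 stages are needed.

54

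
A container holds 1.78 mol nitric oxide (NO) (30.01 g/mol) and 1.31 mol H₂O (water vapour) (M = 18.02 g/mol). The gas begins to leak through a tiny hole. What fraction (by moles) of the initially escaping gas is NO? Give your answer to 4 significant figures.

0.5129

Effusion rate of each component ∝ n_i/√M_i (partial pressure × 1/√M).
x_NO(eff) = (n_NO/√M_NO) / (n_NO/√M_NO + n_H₂O/√M_H₂O)
= (1.78/√30.01) / (1.78/√30.01 + 1.31/√18.02) = 0.3249/(0.3249 + 0.3086) = 0.5129.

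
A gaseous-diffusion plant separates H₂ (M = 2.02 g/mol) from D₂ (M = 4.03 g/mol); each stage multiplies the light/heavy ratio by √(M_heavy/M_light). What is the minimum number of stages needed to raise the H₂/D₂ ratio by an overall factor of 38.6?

11

Single-stage factor α = √(4.03/2.02), so ln α = ½ ln(1.99505) = 0.3453.
Need α^N ≥ 38.6 ⇒ N ≥ ln(38.6) / ln α = 3.653 / 0.3453 = 10.58.
Minimum whole number of stages: N = 11.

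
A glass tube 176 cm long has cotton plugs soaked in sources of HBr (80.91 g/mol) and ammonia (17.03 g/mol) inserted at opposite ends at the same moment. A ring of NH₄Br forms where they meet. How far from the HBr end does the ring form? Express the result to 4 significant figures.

Graham's law gives d_HBr/d_NH₃ = rate_HBr/rate_NH₃ = √(M_NH₃/M_HBr) = √(17.03/80.91) = 0.4588.
With d_HBr + d_NH₃ = 176 cm, d_NH₃ = 176/(1 + 0.4588) = 120.6 cm.
d_HBr = 176 − 120.6 = 55.35 cm.

55.35 cm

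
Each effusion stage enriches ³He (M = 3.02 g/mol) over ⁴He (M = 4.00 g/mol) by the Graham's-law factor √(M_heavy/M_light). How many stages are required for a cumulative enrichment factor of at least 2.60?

7

Per stage α = (4.00/3.02)^(1/2) = 1.32450^0.5, giving ln α = 0.1405.
Need α^N ≥ 2.60 ⇒ N ≥ ln(2.60) / ln α = 0.9555 / 0.1405 = 6.80.
Minimum whole number of stages: N = 7.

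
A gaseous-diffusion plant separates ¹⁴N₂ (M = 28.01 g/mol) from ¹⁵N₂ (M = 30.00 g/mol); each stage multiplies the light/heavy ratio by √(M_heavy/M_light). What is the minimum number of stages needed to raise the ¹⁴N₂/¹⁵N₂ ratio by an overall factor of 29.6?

With α = √(30.00/28.01) per stage, ln α = ½ ln(1.07105) = 0.03432.
Need α^N ≥ 29.6 ⇒ N ≥ ln(29.6) / ln α = 3.388 / 0.03432 = 98.72.
Minimum whole number of stages: N = 99.

99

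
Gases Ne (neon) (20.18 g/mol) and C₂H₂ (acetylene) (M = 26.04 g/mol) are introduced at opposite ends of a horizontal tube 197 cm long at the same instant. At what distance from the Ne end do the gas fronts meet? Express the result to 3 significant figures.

The fronts meet when d_Ne + d_C₂H₂ = L with d_Ne/d_C₂H₂ = √(M_C₂H₂/M_Ne) (Graham's law). Here √(M_C₂H₂/M_Ne) = √(26.04/20.18) = 1.136.
With d_Ne + d_C₂H₂ = 197 cm, d_C₂H₂ = 197/(1 + 1.136) = 92.23 cm.
d_Ne = 197 − 92.23 = 105 cm.

105 cm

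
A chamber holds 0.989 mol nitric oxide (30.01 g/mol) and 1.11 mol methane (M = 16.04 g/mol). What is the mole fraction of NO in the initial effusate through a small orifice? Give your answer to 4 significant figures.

Effusion rate of each component ∝ n_i/√M_i (partial pressure × 1/√M).
x_NO(eff) = (n_NO/√M_NO) / (n_NO/√M_NO + n_CH₄/√M_CH₄)
= (0.989/√30.01) / (0.989/√30.01 + 1.11/√16.04) = 0.1805/(0.1805 + 0.2772) = 0.3945.

0.3945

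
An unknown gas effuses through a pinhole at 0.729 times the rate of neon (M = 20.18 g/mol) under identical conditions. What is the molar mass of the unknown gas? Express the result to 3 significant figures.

38.0 g/mol

By Graham's law, rate_X/rate_Ne = √(M_Ne/M_X).
0.729 = √(20.18/M_X)
M_X = 20.18 / 0.729² = 20.18 / 0.5314 = 38.0 g/mol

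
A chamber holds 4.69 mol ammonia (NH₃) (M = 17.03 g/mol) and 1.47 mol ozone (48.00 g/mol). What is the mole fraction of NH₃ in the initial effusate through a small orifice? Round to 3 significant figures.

0.843

Effusion rate of each component ∝ n_i/√M_i (partial pressure × 1/√M).
Mole fraction of NH₃ in the effusate = (n_NH₃/√M_NH₃) / (n_NH₃/√M_NH₃ + n_O₃/√M_O₃)
= (4.69/√17.03) / (4.69/√17.03 + 1.47/√48.00) = 1.136/(1.136 + 0.2122) = 0.843.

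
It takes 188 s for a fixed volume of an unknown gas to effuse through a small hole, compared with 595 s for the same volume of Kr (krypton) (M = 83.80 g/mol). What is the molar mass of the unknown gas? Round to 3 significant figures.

8.37 g/mol

By Graham's law, t_X/t_Kr = √(M_X/M_Kr).
188/595 = 0.3160 = √(M_X/83.80)
M_X = 83.80 × 0.3160² = 83.80 × 0.09983 = 8.37 g/mol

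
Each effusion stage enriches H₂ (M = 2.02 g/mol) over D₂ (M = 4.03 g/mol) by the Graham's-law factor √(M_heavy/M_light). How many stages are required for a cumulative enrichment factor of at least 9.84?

7

Per stage α = (4.03/2.02)^(1/2) = 1.99505^0.5, giving ln α = 0.3453.
Need α^N ≥ 9.84 ⇒ N ≥ ln(9.84) / ln α = 2.286 / 0.3453 = 6.62.
Minimum whole number of stages: N = 7.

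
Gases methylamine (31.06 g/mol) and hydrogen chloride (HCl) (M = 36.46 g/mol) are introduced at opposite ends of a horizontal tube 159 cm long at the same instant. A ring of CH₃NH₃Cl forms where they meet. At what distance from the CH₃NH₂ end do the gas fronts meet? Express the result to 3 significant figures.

82.7 cm

In equal time, each gas travels a distance ∝ its rate ∝ 1/√M, so d_CH₃NH₂/d_HCl = √(M_HCl/M_CH₃NH₂) = √(36.46/31.06) = 1.083.
With d_CH₃NH₂ + d_HCl = 159 cm, d_HCl = 159/(1 + 1.083) = 76.32 cm.
d_CH₃NH₂ = 159 − 76.32 = 82.7 cm.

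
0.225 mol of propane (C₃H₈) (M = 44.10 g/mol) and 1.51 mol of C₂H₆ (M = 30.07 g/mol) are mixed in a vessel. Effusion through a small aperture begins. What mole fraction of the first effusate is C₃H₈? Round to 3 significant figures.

0.110

Rate_i ∝ x_i/√M_i (Graham's law weighted by mole fraction), so the effusate composition follows n_i/√M_i.
Mole fraction of C₃H₈ in the effusate = (n_C₃H₈/√M_C₃H₈) / (n_C₃H₈/√M_C₃H₈ + n_C₂H₆/√M_C₂H₆)
= (0.225/√44.10) / (0.225/√44.10 + 1.51/√30.07) = 0.03388/(0.03388 + 0.2754) = 0.110.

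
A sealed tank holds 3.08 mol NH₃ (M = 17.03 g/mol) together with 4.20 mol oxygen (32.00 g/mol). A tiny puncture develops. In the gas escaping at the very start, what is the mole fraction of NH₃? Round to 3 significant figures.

0.501

The effusion rate of species i is ∝ p_i/√M_i ∝ n_i/√M_i.
So x_NH₃ in the escaping gas = (n_NH₃/√M_NH₃) / Σ(n_i/√M_i)
= (3.08/√17.03) / (3.08/√17.03 + 4.20/√32.00) = 0.7464/(0.7464 + 0.7425) = 0.501.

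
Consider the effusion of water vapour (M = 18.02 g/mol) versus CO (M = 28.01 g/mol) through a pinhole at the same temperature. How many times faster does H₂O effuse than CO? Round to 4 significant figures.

1.247

By Graham's law, rate_H₂O/rate_CO = √(M_CO/M_H₂O) = √(28.01/18.02) = √1.554 = 1.247.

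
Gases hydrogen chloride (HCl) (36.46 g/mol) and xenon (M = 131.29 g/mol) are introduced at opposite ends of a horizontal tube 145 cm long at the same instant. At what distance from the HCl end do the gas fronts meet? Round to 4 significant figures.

94.96 cm

Distances travelled in equal time are proportional to diffusion rates, so d_HCl/d_Xe = √(M_Xe/M_HCl) = √(131.29/36.46) = 1.898.
With d_HCl + d_Xe = 145 cm, d_Xe = 145/(1 + 1.898) = 50.04 cm.
d_HCl = 145 − 50.04 = 94.96 cm.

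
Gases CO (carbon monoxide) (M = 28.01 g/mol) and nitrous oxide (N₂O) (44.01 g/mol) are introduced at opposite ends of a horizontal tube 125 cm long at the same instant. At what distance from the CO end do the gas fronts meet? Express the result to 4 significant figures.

69.53 cm

Distances travelled in equal time are proportional to diffusion rates, so d_CO/d_N₂O = √(M_N₂O/M_CO) = √(44.01/28.01) = 1.253.
With d_CO + d_N₂O = 125 cm, d_N₂O = 125/(1 + 1.253) = 55.47 cm.
d_CO = 125 − 55.47 = 69.53 cm.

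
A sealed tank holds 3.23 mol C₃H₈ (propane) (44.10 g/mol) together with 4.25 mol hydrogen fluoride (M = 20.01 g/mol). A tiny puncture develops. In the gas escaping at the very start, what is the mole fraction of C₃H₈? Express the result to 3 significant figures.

0.339

The effusion rate of species i is ∝ p_i/√M_i ∝ n_i/√M_i.
Mole fraction of C₃H₈ in the effusate = (n_C₃H₈/√M_C₃H₈) / (n_C₃H₈/√M_C₃H₈ + n_HF/√M_HF)
= (3.23/√44.10) / (3.23/√44.10 + 4.25/√20.01) = 0.4864/(0.4864 + 0.9501) = 0.339.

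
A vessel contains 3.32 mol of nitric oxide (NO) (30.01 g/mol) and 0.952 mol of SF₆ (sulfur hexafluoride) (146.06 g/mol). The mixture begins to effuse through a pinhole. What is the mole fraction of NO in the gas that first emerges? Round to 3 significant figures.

0.885

Effusion rate of each component ∝ n_i/√M_i (partial pressure × 1/√M).
Mole fraction of NO in the effusate = (n_NO/√M_NO) / (n_NO/√M_NO + n_SF₆/√M_SF₆)
= (3.32/√30.01) / (3.32/√30.01 + 0.952/√146.06) = 0.6060/(0.6060 + 0.07877) = 0.885.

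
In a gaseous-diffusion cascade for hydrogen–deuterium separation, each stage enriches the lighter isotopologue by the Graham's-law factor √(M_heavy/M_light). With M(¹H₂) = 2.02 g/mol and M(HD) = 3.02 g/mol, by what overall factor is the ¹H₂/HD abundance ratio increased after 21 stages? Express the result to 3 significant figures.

After 21 stages the ratio has grown by (√(3.02/2.02))^21 = (3.02/2.02)^(21/2).
= 1.49505^(21/2) = 68.2.

68.2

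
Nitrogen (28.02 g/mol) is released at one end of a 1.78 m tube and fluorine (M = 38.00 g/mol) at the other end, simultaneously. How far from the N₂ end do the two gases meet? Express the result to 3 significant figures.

0.958 m

The fronts meet when d_N₂ + d_F₂ = L with d_N₂/d_F₂ = √(M_F₂/M_N₂) (Graham's law). Here √(M_F₂/M_N₂) = √(38.00/28.02) = 1.165.
With d_N₂ + d_F₂ = 1.78 m, d_F₂ = 1.78/(1 + 1.165) = 0.8223 m.
d_N₂ = 1.78 − 0.8223 = 0.958 m.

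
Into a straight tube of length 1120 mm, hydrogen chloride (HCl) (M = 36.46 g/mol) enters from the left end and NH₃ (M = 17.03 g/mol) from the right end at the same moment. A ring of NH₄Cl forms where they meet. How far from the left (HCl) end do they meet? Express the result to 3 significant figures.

455 mm

Graham's law gives d_HCl/d_NH₃ = rate_HCl/rate_NH₃ = √(M_NH₃/M_HCl) = √(17.03/36.46) = 0.6834.
With d_HCl + d_NH₃ = 1120 mm, d_NH₃ = 1120/(1 + 0.6834) = 665.3 mm.
d_HCl = 1120 − 665.3 = 455 mm.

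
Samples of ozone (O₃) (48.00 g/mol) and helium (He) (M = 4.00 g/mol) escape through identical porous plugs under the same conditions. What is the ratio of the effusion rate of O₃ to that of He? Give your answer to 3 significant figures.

Since effusion rate ∝ 1/√M, rate_O₃/rate_He = √(M_He/M_O₃) = √(4.00/48.00) = √0.08333 = 0.289.

0.289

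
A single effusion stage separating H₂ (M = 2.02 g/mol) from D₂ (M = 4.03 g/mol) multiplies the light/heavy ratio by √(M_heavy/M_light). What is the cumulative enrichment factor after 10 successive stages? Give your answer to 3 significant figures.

31.6

Each stage multiplies the ratio by α = √(4.03/2.02), so after 10 stages the overall factor is α^10 = (4.03/2.02)^(10/2).
= 1.99505^5 = 31.6.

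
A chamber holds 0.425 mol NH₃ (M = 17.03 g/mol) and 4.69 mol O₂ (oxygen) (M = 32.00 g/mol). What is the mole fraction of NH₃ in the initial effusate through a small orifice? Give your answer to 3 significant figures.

0.110

Effusion rate of each component ∝ n_i/√M_i (partial pressure × 1/√M).
Mole fraction of NH₃ in the effusate = (n_NH₃/√M_NH₃) / (n_NH₃/√M_NH₃ + n_O₂/√M_O₂)
= (0.425/√17.03) / (0.425/√17.03 + 4.69/√32.00) = 0.1030/(0.1030 + 0.8291) = 0.110.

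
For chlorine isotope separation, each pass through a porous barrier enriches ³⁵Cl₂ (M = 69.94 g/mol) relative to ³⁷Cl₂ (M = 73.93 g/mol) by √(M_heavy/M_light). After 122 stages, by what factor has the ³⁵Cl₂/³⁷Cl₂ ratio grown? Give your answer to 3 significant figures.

After 122 stages the ratio has grown by (√(73.93/69.94))^122 = (73.93/69.94)^(122/2).
= 1.05705^61 = 29.5.

29.5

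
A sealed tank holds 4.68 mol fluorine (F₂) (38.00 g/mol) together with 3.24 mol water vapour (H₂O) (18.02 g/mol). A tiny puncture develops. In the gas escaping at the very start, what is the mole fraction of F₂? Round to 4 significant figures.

0.4987

The effusion rate of species i is ∝ p_i/√M_i ∝ n_i/√M_i.
So x_F₂ in the escaping gas = (n_F₂/√M_F₂) / Σ(n_i/√M_i)
= (4.68/√38.00) / (4.68/√38.00 + 3.24/√18.02) = 0.7592/(0.7592 + 0.7633) = 0.4987.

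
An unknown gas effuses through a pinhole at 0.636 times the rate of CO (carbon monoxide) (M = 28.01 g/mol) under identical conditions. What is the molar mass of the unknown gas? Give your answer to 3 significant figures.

Using Graham's law: rate_X/rate_CO = √(M_CO/M_X).
0.636 = √(28.01/M_X)
M_X = 28.01 / 0.636² = 28.01 / 0.4045 = 69.2 g/mol

69.2 g/mol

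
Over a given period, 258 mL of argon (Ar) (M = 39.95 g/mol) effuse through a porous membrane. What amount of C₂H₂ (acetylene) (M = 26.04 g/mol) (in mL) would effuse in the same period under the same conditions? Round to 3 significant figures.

320 mL

Using Graham's law: rate_C₂H₂/rate_Ar = √(M_Ar/M_C₂H₂) = √(39.95/26.04) = √1.534 = 1.239.
So the volume for C₂H₂ is 258 × 1.239 = 320 mL.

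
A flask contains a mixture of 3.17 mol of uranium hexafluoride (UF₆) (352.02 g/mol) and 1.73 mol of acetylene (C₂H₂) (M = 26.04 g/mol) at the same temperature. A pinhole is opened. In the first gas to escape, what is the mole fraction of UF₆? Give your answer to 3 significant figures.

0.333

The effusion rate of species i is ∝ p_i/√M_i ∝ n_i/√M_i.
So x_UF₆ in the escaping gas = (n_UF₆/√M_UF₆) / Σ(n_i/√M_i)
= (3.17/√352.02) / (3.17/√352.02 + 1.73/√26.04) = 0.1690/(0.1690 + 0.3390) = 0.333.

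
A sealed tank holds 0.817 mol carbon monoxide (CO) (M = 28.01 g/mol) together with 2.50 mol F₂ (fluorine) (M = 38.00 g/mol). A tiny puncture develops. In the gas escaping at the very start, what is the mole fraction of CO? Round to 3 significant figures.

0.276

Effusion rate of each component ∝ n_i/√M_i (partial pressure × 1/√M).
x_CO(eff) = (n_CO/√M_CO) / (n_CO/√M_CO + n_F₂/√M_F₂)
= (0.817/√28.01) / (0.817/√28.01 + 2.50/√38.00) = 0.1544/(0.1544 + 0.4056) = 0.276.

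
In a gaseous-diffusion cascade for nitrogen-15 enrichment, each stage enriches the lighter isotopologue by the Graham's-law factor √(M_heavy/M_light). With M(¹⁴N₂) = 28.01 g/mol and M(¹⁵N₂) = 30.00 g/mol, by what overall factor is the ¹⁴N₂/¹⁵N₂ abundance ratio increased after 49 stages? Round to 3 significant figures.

Overall factor = α^49 with α = √(30.00/28.01), i.e. (30.00/28.01)^(49/2).
= 1.07105^(49/2) = 5.37.

5.37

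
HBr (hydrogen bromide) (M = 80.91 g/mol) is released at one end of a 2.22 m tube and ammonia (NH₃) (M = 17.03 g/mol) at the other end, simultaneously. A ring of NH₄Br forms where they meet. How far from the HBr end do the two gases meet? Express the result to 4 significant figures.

0.6982 m

The fronts meet when d_HBr + d_NH₃ = L with d_HBr/d_NH₃ = √(M_NH₃/M_HBr) (Graham's law). Here √(M_NH₃/M_HBr) = √(17.03/80.91) = 0.4588.
With d_HBr + d_NH₃ = 2.22 m, d_NH₃ = 2.22/(1 + 0.4588) = 1.522 m.
d_HBr = 2.22 − 1.522 = 0.6982 m.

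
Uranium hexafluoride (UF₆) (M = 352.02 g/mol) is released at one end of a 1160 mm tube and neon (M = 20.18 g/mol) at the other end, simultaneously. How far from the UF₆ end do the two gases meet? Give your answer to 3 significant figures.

The fronts meet when d_UF₆ + d_Ne = L with d_UF₆/d_Ne = √(M_Ne/M_UF₆) (Graham's law). Here √(M_Ne/M_UF₆) = √(20.18/352.02) = 0.2394.
With d_UF₆ + d_Ne = 1160 mm, d_Ne = 1160/(1 + 0.2394) = 935.9 mm.
d_UF₆ = 1160 − 935.9 = 224 mm.

224 mm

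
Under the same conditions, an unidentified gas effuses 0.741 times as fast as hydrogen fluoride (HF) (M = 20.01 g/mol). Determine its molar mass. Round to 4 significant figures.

From Graham's law, rate_X/rate_HF = √(M_HF/M_X).
0.741 = √(20.01/M_X)
M_X = 20.01 / 0.741² = 20.01 / 0.5491 = 36.44 g/mol

36.44 g/mol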